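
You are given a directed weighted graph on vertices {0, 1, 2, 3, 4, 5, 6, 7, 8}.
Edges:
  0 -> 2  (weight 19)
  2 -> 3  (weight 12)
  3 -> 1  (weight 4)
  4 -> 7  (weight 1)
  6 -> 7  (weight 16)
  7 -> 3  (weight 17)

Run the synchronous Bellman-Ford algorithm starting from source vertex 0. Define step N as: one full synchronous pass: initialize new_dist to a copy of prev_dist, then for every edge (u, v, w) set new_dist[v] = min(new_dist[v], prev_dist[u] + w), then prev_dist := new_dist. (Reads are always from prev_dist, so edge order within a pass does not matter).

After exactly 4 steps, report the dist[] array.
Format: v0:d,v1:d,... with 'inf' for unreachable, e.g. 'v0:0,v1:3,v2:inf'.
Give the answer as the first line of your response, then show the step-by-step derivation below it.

v0:0,v1:35,v2:19,v3:31,v4:inf,v5:inf,v6:inf,v7:inf,v8:inf

step 1: dist = v0:0,v1:inf,v2:19,v3:inf,v4:inf,v5:inf,v6:inf,v7:inf,v8:inf
step 2: dist = v0:0,v1:inf,v2:19,v3:31,v4:inf,v5:inf,v6:inf,v7:inf,v8:inf
step 3: dist = v0:0,v1:35,v2:19,v3:31,v4:inf,v5:inf,v6:inf,v7:inf,v8:inf
step 4: dist = v0:0,v1:35,v2:19,v3:31,v4:inf,v5:inf,v6:inf,v7:inf,v8:inf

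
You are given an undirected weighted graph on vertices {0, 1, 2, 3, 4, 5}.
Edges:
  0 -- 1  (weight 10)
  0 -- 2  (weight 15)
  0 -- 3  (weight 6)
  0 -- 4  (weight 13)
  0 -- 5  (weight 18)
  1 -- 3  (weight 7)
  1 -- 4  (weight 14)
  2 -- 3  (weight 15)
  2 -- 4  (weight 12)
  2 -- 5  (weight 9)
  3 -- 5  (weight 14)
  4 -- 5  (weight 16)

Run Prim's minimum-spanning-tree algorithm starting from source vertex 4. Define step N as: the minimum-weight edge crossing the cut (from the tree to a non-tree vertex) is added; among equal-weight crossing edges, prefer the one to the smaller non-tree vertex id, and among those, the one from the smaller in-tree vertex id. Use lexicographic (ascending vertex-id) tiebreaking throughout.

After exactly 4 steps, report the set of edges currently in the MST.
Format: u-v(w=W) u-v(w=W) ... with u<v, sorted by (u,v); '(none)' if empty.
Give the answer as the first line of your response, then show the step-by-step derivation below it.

0-3(w=6) 0-4(w=13) 2-4(w=12) 2-5(w=9)

step 1: add edge 2-4 (w=12); MST = {2-4(w=12)}
step 2: add edge 2-5 (w=9); MST = {2-4(w=12) 2-5(w=9)}
step 3: add edge 0-4 (w=13); MST = {0-4(w=13) 2-4(w=12) 2-5(w=9)}
step 4: add edge 0-3 (w=6); MST = {0-3(w=6) 0-4(w=13) 2-4(w=12) 2-5(w=9)}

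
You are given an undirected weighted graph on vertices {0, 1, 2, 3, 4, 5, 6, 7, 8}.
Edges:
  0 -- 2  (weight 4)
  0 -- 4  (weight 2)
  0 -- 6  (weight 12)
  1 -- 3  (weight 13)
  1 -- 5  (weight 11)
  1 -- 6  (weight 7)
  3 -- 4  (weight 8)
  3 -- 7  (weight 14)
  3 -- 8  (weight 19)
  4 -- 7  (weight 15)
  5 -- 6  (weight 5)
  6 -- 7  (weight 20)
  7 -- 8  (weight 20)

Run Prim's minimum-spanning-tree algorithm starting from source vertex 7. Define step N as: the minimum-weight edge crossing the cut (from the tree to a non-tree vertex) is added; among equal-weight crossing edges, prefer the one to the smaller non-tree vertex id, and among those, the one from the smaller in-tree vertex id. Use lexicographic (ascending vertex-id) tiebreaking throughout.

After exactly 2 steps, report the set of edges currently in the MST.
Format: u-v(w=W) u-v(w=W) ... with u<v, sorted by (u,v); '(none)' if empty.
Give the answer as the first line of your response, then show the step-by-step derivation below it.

3-4(w=8) 3-7(w=14)

step 1: add edge 3-7 (w=14); MST = {3-7(w=14)}
step 2: add edge 3-4 (w=8); MST = {3-4(w=8) 3-7(w=14)}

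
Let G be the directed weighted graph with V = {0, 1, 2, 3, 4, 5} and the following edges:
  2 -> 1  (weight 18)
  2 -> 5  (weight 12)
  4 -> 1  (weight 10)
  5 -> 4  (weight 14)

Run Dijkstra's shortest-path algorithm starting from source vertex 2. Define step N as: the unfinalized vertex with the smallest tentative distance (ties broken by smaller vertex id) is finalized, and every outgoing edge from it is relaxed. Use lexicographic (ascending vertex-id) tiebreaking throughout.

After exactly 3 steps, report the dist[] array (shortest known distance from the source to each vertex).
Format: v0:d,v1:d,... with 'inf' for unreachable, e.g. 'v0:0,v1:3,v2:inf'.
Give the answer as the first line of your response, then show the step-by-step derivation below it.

v0:inf,v1:18,v2:0,v3:inf,v4:26,v5:12

step 1: dist = v0:inf,v1:18,v2:0,v3:inf,v4:inf,v5:12
step 2: dist = v0:inf,v1:18,v2:0,v3:inf,v4:26,v5:12
step 3: dist = v0:inf,v1:18,v2:0,v3:inf,v4:26,v5:12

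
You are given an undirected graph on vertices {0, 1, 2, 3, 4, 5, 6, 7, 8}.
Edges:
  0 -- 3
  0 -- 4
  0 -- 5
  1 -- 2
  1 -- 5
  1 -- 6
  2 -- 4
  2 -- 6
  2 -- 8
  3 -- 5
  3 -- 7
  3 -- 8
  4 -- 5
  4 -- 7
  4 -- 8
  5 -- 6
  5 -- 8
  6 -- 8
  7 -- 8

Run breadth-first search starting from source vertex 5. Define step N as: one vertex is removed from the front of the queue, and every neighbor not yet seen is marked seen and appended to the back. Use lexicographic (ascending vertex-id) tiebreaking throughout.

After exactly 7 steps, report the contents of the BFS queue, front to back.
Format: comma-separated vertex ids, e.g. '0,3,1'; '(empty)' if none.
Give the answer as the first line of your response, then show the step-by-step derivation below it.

2,7

step 1: dequeue 5; queue=[0,1,3,4,6,8]; order=5
step 2: dequeue 0; queue=[1,3,4,6,8]; order=5,0
step 3: dequeue 1; queue=[3,4,6,8,2]; order=5,0,1
step 4: dequeue 3; queue=[4,6,8,2,7]; order=5,0,1,3
step 5: dequeue 4; queue=[6,8,2,7]; order=5,0,1,3,4
step 6: dequeue 6; queue=[8,2,7]; order=5,0,1,3,4,6
step 7: dequeue 8; queue=[2,7]; order=5,0,1,3,4,6,8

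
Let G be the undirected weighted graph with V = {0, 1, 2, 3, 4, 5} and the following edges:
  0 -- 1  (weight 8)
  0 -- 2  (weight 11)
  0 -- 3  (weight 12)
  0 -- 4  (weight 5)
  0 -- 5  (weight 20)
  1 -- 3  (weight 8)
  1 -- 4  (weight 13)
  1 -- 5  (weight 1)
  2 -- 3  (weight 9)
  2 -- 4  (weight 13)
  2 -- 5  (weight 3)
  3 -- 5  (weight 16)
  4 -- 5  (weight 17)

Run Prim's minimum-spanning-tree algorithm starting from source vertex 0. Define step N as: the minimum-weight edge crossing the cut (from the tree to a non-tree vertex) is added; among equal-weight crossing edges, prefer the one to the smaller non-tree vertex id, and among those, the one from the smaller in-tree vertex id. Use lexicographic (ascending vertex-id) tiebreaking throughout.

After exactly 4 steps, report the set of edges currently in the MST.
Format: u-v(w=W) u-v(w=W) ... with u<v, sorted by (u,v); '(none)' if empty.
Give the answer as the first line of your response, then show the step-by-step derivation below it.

0-1(w=8) 0-4(w=5) 1-5(w=1) 2-5(w=3)

step 1: add edge 0-4 (w=5); MST = {0-4(w=5)}
step 2: add edge 0-1 (w=8); MST = {0-1(w=8) 0-4(w=5)}
step 3: add edge 1-5 (w=1); MST = {0-1(w=8) 0-4(w=5) 1-5(w=1)}
step 4: add edge 2-5 (w=3); MST = {0-1(w=8) 0-4(w=5) 1-5(w=1) 2-5(w=3)}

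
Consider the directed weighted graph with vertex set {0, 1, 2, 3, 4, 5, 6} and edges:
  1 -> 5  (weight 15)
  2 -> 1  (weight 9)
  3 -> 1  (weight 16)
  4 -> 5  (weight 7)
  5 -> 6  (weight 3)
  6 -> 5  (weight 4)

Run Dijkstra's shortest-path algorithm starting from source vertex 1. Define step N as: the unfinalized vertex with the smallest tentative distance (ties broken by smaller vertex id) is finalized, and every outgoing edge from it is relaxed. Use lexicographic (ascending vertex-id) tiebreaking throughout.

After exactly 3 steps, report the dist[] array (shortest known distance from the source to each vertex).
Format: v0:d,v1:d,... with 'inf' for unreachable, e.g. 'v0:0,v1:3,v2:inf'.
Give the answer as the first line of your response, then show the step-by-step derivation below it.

v0:inf,v1:0,v2:inf,v3:inf,v4:inf,v5:15,v6:18

step 1: dist = v0:inf,v1:0,v2:inf,v3:inf,v4:inf,v5:15,v6:inf
step 2: dist = v0:inf,v1:0,v2:inf,v3:inf,v4:inf,v5:15,v6:18
step 3: dist = v0:inf,v1:0,v2:inf,v3:inf,v4:inf,v5:15,v6:18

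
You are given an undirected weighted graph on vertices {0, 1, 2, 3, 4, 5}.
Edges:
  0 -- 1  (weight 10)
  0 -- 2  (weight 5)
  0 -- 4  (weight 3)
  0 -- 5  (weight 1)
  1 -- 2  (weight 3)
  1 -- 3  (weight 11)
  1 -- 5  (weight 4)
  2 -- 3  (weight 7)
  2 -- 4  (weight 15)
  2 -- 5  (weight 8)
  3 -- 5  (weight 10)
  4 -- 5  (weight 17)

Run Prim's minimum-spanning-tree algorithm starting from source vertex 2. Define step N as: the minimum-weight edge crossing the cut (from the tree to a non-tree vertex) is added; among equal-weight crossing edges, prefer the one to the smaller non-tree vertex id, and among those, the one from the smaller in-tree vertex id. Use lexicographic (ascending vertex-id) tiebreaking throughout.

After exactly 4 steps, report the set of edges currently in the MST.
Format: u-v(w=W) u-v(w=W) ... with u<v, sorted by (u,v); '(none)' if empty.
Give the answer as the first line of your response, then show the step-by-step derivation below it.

0-4(w=3) 0-5(w=1) 1-2(w=3) 1-5(w=4)

step 1: add edge 1-2 (w=3); MST = {1-2(w=3)}
step 2: add edge 1-5 (w=4); MST = {1-2(w=3) 1-5(w=4)}
step 3: add edge 0-5 (w=1); MST = {0-5(w=1) 1-2(w=3) 1-5(w=4)}
step 4: add edge 0-4 (w=3); MST = {0-4(w=3) 0-5(w=1) 1-2(w=3) 1-5(w=4)}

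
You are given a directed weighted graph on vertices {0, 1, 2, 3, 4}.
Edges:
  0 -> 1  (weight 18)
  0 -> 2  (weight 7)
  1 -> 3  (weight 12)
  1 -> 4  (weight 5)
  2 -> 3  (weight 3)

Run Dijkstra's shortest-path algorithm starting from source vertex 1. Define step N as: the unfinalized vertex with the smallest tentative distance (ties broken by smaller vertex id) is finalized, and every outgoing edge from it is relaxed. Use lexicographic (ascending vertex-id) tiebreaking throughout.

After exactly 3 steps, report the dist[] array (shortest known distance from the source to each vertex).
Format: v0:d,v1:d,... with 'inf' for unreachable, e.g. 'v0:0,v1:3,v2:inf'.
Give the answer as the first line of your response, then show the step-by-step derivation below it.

v0:inf,v1:0,v2:inf,v3:12,v4:5

step 1: dist = v0:inf,v1:0,v2:inf,v3:12,v4:5
step 2: dist = v0:inf,v1:0,v2:inf,v3:12,v4:5
step 3: dist = v0:inf,v1:0,v2:inf,v3:12,v4:5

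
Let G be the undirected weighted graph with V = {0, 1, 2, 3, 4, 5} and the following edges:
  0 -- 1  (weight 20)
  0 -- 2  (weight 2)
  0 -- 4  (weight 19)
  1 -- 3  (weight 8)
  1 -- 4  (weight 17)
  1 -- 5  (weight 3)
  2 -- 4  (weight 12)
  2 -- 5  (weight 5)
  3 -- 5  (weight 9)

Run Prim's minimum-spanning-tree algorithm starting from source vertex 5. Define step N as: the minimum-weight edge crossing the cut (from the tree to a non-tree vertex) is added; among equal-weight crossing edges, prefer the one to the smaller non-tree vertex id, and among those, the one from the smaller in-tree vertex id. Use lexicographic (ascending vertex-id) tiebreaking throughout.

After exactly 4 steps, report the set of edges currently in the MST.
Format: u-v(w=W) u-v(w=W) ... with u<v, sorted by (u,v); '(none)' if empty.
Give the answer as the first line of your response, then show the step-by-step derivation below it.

0-2(w=2) 1-3(w=8) 1-5(w=3) 2-5(w=5)

step 1: add edge 1-5 (w=3); MST = {1-5(w=3)}
step 2: add edge 2-5 (w=5); MST = {1-5(w=3) 2-5(w=5)}
step 3: add edge 0-2 (w=2); MST = {0-2(w=2) 1-5(w=3) 2-5(w=5)}
step 4: add edge 1-3 (w=8); MST = {0-2(w=2) 1-3(w=8) 1-5(w=3) 2-5(w=5)}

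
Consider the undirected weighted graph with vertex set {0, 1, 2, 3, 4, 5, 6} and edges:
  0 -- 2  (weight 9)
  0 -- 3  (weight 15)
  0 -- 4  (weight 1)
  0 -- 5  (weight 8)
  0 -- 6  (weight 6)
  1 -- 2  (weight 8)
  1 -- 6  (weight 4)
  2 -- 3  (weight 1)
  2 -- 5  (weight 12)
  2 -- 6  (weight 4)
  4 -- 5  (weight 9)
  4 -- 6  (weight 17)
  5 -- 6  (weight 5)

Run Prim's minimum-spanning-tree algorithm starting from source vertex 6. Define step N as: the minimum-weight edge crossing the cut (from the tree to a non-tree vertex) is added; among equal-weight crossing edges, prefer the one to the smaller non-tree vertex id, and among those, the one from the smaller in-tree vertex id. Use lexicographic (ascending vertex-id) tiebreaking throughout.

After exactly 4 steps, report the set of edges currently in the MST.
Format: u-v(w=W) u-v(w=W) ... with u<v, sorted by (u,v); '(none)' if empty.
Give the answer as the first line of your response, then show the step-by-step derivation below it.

1-6(w=4) 2-3(w=1) 2-6(w=4) 5-6(w=5)

step 1: add edge 1-6 (w=4); MST = {1-6(w=4)}
step 2: add edge 2-6 (w=4); MST = {1-6(w=4) 2-6(w=4)}
step 3: add edge 2-3 (w=1); MST = {1-6(w=4) 2-3(w=1) 2-6(w=4)}
step 4: add edge 5-6 (w=5); MST = {1-6(w=4) 2-3(w=1) 2-6(w=4) 5-6(w=5)}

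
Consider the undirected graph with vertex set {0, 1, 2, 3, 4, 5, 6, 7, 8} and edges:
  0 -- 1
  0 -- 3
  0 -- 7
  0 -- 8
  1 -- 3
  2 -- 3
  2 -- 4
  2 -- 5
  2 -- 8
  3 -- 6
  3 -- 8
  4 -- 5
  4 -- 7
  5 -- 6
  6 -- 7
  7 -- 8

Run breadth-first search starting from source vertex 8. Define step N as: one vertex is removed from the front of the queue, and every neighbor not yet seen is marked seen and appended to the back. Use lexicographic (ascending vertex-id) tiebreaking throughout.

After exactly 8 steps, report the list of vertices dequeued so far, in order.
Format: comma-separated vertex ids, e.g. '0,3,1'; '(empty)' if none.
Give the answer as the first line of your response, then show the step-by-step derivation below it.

8,0,2,3,7,1,4,5

step 1: dequeue 8; queue=[0,2,3,7]; order=8
step 2: dequeue 0; queue=[2,3,7,1]; order=8,0
step 3: dequeue 2; queue=[3,7,1,4,5]; order=8,0,2
step 4: dequeue 3; queue=[7,1,4,5,6]; order=8,0,2,3
step 5: dequeue 7; queue=[1,4,5,6]; order=8,0,2,3,7
step 6: dequeue 1; queue=[4,5,6]; order=8,0,2,3,7,1
step 7: dequeue 4; queue=[5,6]; order=8,0,2,3,7,1,4
step 8: dequeue 5; queue=[6]; order=8,0,2,3,7,1,4,5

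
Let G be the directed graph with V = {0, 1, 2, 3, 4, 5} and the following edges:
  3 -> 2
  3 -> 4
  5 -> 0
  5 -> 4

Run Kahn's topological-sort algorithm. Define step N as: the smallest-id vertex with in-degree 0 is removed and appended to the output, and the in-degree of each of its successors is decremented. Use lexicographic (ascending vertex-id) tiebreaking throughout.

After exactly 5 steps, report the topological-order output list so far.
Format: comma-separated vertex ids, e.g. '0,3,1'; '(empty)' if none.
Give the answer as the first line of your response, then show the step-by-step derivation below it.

1,3,2,5,0

step 1: output 1; order=[1]; indeg=(1,0,1,0,2,0)
step 2: output 3; order=[1,3]; indeg=(1,0,0,0,1,0)
step 3: output 2; order=[1,3,2]; indeg=(1,0,0,0,1,0)
step 4: output 5; order=[1,3,2,5]; indeg=(0,0,0,0,0,0)
step 5: output 0; order=[1,3,2,5,0]; indeg=(0,0,0,0,0,0)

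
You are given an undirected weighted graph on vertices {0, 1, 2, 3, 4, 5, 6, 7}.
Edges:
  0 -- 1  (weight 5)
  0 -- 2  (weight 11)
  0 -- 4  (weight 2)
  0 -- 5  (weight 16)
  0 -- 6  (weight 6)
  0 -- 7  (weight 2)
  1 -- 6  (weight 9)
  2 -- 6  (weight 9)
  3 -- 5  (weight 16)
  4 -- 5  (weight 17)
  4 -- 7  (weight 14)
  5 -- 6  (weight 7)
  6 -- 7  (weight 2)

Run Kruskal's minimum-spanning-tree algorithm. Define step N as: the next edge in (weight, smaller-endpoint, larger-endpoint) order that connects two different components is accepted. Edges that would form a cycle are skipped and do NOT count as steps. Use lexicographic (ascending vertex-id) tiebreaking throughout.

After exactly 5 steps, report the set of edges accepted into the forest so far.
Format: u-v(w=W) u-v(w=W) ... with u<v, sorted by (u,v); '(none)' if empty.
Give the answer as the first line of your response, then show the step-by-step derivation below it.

0-1(w=5) 0-4(w=2) 0-7(w=2) 5-6(w=7) 6-7(w=2)

step 1: add edge 0-4 (w=2); MST = {0-4(w=2)}
step 2: add edge 0-7 (w=2); MST = {0-4(w=2) 0-7(w=2)}
step 3: add edge 6-7 (w=2); MST = {0-4(w=2) 0-7(w=2) 6-7(w=2)}
step 4: add edge 0-1 (w=5); MST = {0-1(w=5) 0-4(w=2) 0-7(w=2) 6-7(w=2)}
step 5: add edge 5-6 (w=7); MST = {0-1(w=5) 0-4(w=2) 0-7(w=2) 5-6(w=7) 6-7(w=2)}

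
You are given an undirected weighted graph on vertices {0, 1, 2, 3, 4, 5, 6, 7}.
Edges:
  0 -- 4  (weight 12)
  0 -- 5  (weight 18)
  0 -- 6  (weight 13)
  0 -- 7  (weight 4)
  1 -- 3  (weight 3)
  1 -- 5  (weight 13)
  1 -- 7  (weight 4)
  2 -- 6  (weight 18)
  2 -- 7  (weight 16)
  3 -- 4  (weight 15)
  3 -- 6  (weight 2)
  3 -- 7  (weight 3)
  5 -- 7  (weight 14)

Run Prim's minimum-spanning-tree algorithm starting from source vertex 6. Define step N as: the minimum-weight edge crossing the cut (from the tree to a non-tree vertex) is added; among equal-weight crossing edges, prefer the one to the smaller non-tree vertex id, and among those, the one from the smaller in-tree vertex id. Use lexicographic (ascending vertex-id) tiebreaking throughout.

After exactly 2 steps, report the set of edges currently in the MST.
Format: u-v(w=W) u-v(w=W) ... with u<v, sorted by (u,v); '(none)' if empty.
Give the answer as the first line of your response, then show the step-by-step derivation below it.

1-3(w=3) 3-6(w=2)

step 1: add edge 3-6 (w=2); MST = {3-6(w=2)}
step 2: add edge 1-3 (w=3); MST = {1-3(w=3) 3-6(w=2)}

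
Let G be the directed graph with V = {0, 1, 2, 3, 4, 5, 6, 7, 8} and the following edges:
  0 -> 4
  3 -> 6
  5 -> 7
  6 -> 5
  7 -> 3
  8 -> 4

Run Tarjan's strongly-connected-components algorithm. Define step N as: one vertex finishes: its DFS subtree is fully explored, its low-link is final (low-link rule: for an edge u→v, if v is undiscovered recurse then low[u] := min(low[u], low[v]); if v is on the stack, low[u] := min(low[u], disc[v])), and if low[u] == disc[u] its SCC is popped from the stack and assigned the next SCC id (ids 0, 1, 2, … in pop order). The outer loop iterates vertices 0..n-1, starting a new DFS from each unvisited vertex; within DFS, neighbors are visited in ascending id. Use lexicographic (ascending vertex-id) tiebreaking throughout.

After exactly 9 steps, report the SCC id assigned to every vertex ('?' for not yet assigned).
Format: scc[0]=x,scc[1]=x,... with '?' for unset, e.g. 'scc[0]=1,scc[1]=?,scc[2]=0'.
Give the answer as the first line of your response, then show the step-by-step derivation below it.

scc[0]=1,scc[1]=2,scc[2]=3,scc[3]=4,scc[4]=0,scc[5]=4,scc[6]=4,scc[7]=4,scc[8]=5

step 1: low=(low[0]=0,low[1]=?,low[2]=?,low[3]=?,low[4]=1,low[5]=?,low[6]=?,low[7]=?,low[8]=?); scc=(scc[0]=?,scc[1]=?,scc[2]=?,scc[3]=?,scc[4]=0,scc[5]=?,scc[6]=?,scc[7]=?,scc[8]=?)
step 2: low=(low[0]=0,low[1]=?,low[2]=?,low[3]=?,low[4]=1,low[5]=?,low[6]=?,low[7]=?,low[8]=?); scc=(scc[0]=1,scc[1]=?,scc[2]=?,scc[3]=?,scc[4]=0,scc[5]=?,scc[6]=?,scc[7]=?,scc[8]=?)
step 3: low=(low[0]=0,low[1]=2,low[2]=?,low[3]=?,low[4]=1,low[5]=?,low[6]=?,low[7]=?,low[8]=?); scc=(scc[0]=1,scc[1]=2,scc[2]=?,scc[3]=?,scc[4]=0,scc[5]=?,scc[6]=?,scc[7]=?,scc[8]=?)
step 4: low=(low[0]=0,low[1]=2,low[2]=3,low[3]=?,low[4]=1,low[5]=?,low[6]=?,low[7]=?,low[8]=?); scc=(scc[0]=1,scc[1]=2,scc[2]=3,scc[3]=?,scc[4]=0,scc[5]=?,scc[6]=?,scc[7]=?,scc[8]=?)
step 5: low=(low[0]=0,low[1]=2,low[2]=3,low[3]=4,low[4]=1,low[5]=6,low[6]=5,low[7]=4,low[8]=?); scc=(scc[0]=1,scc[1]=2,scc[2]=3,scc[3]=?,scc[4]=0,scc[5]=?,scc[6]=?,scc[7]=?,scc[8]=?)
step 6: low=(low[0]=0,low[1]=2,low[2]=3,low[3]=4,low[4]=1,low[5]=4,low[6]=5,low[7]=4,low[8]=?); scc=(scc[0]=1,scc[1]=2,scc[2]=3,scc[3]=?,scc[4]=0,scc[5]=?,scc[6]=?,scc[7]=?,scc[8]=?)
step 7: low=(low[0]=0,low[1]=2,low[2]=3,low[3]=4,low[4]=1,low[5]=4,low[6]=4,low[7]=4,low[8]=?); scc=(scc[0]=1,scc[1]=2,scc[2]=3,scc[3]=?,scc[4]=0,scc[5]=?,scc[6]=?,scc[7]=?,scc[8]=?)
step 8: low=(low[0]=0,low[1]=2,low[2]=3,low[3]=4,low[4]=1,low[5]=4,low[6]=4,low[7]=4,low[8]=?); scc=(scc[0]=1,scc[1]=2,scc[2]=3,scc[3]=4,scc[4]=0,scc[5]=4,scc[6]=4,scc[7]=4,scc[8]=?)
step 9: low=(low[0]=0,low[1]=2,low[2]=3,low[3]=4,low[4]=1,low[5]=4,low[6]=4,low[7]=4,low[8]=8); scc=(scc[0]=1,scc[1]=2,scc[2]=3,scc[3]=4,scc[4]=0,scc[5]=4,scc[6]=4,scc[7]=4,scc[8]=5)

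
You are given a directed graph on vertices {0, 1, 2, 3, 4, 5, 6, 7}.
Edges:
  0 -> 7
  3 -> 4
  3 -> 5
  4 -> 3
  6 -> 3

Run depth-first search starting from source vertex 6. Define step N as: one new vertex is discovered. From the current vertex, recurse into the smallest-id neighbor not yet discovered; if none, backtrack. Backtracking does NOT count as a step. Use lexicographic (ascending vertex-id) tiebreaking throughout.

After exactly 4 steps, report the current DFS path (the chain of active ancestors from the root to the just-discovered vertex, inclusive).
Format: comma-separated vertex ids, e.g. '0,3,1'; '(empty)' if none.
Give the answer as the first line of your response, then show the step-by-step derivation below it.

6,3,5

step 1: discover 6; path=6; order=6
step 2: discover 3; path=6>3; order=6,3
step 3: discover 4; path=6>3>4; order=6,3,4
step 4: discover 5; path=6>3>5; order=6,3,4,5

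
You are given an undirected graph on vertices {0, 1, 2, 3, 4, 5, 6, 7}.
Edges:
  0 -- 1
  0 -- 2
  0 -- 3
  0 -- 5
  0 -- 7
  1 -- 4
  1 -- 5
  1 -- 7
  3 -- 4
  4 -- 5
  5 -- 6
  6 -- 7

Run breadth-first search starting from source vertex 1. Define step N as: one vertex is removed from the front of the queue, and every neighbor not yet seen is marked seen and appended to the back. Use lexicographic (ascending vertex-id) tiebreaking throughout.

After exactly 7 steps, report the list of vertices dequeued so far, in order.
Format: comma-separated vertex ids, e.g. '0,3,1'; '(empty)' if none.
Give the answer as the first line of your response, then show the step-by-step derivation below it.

1,0,4,5,7,2,3

step 1: dequeue 1; queue=[0,4,5,7]; order=1
step 2: dequeue 0; queue=[4,5,7,2,3]; order=1,0
step 3: dequeue 4; queue=[5,7,2,3]; order=1,0,4
step 4: dequeue 5; queue=[7,2,3,6]; order=1,0,4,5
step 5: dequeue 7; queue=[2,3,6]; order=1,0,4,5,7
step 6: dequeue 2; queue=[3,6]; order=1,0,4,5,7,2
step 7: dequeue 3; queue=[6]; order=1,0,4,5,7,2,3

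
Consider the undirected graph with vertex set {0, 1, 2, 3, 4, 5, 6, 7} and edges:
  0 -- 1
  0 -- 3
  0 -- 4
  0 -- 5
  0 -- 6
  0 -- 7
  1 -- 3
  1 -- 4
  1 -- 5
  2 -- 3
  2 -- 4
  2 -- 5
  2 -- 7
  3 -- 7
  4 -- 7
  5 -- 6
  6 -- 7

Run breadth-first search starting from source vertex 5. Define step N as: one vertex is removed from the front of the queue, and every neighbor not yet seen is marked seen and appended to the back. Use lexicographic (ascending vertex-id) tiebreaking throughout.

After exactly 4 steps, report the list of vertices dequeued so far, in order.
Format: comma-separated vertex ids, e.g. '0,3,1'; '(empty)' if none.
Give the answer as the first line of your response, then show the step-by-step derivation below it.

5,0,1,2

step 1: dequeue 5; queue=[0,1,2,6]; order=5
step 2: dequeue 0; queue=[1,2,6,3,4,7]; order=5,0
step 3: dequeue 1; queue=[2,6,3,4,7]; order=5,0,1
step 4: dequeue 2; queue=[6,3,4,7]; order=5,0,1,2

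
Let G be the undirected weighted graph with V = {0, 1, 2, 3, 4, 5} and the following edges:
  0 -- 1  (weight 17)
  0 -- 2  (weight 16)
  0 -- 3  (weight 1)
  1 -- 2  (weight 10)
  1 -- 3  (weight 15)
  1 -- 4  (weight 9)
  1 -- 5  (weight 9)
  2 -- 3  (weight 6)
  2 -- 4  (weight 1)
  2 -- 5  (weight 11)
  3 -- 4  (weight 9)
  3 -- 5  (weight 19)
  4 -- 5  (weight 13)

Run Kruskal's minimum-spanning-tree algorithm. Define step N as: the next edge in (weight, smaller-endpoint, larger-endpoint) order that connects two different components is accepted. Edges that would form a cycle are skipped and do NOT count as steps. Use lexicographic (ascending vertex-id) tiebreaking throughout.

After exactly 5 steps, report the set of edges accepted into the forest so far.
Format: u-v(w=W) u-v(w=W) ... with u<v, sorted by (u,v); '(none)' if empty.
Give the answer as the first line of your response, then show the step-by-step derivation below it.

0-3(w=1) 1-4(w=9) 1-5(w=9) 2-3(w=6) 2-4(w=1)

step 1: add edge 0-3 (w=1); MST = {0-3(w=1)}
step 2: add edge 2-4 (w=1); MST = {0-3(w=1) 2-4(w=1)}
step 3: add edge 2-3 (w=6); MST = {0-3(w=1) 2-3(w=6) 2-4(w=1)}
step 4: add edge 1-4 (w=9); MST = {0-3(w=1) 1-4(w=9) 2-3(w=6) 2-4(w=1)}
step 5: add edge 1-5 (w=9); MST = {0-3(w=1) 1-4(w=9) 1-5(w=9) 2-3(w=6) 2-4(w=1)}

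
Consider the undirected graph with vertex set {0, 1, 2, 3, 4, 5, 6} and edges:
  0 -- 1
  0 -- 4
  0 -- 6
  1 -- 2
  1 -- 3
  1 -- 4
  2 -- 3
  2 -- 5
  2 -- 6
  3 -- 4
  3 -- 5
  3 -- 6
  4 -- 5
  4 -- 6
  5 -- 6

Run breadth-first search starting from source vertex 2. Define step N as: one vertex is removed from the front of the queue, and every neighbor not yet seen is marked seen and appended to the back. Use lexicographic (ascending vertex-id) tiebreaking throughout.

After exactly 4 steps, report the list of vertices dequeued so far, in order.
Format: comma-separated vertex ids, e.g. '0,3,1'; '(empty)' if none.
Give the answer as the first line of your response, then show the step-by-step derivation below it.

2,1,3,5

step 1: dequeue 2; queue=[1,3,5,6]; order=2
step 2: dequeue 1; queue=[3,5,6,0,4]; order=2,1
step 3: dequeue 3; queue=[5,6,0,4]; order=2,1,3
step 4: dequeue 5; queue=[6,0,4]; order=2,1,3,5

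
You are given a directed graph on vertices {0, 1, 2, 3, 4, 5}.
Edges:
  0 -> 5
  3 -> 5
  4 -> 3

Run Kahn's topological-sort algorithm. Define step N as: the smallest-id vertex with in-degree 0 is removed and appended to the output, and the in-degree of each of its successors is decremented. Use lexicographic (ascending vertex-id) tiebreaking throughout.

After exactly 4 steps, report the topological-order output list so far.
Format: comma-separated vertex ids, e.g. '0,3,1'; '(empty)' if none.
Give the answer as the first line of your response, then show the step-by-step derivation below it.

0,1,2,4

step 1: output 0; order=[0]; indeg=(0,0,0,1,0,1)
step 2: output 1; order=[0,1]; indeg=(0,0,0,1,0,1)
step 3: output 2; order=[0,1,2]; indeg=(0,0,0,1,0,1)
step 4: output 4; order=[0,1,2,4]; indeg=(0,0,0,0,0,1)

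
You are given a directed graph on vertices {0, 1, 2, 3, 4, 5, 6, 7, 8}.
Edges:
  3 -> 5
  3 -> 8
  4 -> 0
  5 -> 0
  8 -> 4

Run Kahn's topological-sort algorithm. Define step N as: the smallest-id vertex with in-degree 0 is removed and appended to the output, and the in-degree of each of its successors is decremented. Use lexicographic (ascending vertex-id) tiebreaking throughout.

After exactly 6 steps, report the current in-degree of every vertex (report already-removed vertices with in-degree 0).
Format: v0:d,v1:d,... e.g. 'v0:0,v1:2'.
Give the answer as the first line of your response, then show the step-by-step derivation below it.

v0:1,v1:0,v2:0,v3:0,v4:1,v5:0,v6:0,v7:0,v8:0

step 1: output 1; order=[1]; indeg=(2,0,0,0,1,1,0,0,1)
step 2: output 2; order=[1,2]; indeg=(2,0,0,0,1,1,0,0,1)
step 3: output 3; order=[1,2,3]; indeg=(2,0,0,0,1,0,0,0,0)
step 4: output 5; order=[1,2,3,5]; indeg=(1,0,0,0,1,0,0,0,0)
step 5: output 6; order=[1,2,3,5,6]; indeg=(1,0,0,0,1,0,0,0,0)
step 6: output 7; order=[1,2,3,5,6,7]; indeg=(1,0,0,0,1,0,0,0,0)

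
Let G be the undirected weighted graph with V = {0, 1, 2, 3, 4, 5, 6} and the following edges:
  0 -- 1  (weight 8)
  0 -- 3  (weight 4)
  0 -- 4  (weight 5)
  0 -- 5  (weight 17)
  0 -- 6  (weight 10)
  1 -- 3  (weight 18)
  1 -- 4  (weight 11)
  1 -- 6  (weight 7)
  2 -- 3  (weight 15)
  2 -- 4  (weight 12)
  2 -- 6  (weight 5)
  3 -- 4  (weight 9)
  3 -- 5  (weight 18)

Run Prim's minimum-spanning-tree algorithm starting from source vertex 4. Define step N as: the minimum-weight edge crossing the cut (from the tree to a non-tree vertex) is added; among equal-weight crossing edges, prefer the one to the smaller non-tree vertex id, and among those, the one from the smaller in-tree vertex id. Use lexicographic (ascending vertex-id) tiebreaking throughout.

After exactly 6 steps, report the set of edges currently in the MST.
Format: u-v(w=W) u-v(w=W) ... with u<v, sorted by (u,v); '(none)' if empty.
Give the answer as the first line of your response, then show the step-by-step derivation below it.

0-1(w=8) 0-3(w=4) 0-4(w=5) 0-5(w=17) 1-6(w=7) 2-6(w=5)

step 1: add edge 0-4 (w=5); MST = {0-4(w=5)}
step 2: add edge 0-3 (w=4); MST = {0-3(w=4) 0-4(w=5)}
step 3: add edge 0-1 (w=8); MST = {0-1(w=8) 0-3(w=4) 0-4(w=5)}
step 4: add edge 1-6 (w=7); MST = {0-1(w=8) 0-3(w=4) 0-4(w=5) 1-6(w=7)}
step 5: add edge 2-6 (w=5); MST = {0-1(w=8) 0-3(w=4) 0-4(w=5) 1-6(w=7) 2-6(w=5)}
step 6: add edge 0-5 (w=17); MST = {0-1(w=8) 0-3(w=4) 0-4(w=5) 0-5(w=17) 1-6(w=7) 2-6(w=5)}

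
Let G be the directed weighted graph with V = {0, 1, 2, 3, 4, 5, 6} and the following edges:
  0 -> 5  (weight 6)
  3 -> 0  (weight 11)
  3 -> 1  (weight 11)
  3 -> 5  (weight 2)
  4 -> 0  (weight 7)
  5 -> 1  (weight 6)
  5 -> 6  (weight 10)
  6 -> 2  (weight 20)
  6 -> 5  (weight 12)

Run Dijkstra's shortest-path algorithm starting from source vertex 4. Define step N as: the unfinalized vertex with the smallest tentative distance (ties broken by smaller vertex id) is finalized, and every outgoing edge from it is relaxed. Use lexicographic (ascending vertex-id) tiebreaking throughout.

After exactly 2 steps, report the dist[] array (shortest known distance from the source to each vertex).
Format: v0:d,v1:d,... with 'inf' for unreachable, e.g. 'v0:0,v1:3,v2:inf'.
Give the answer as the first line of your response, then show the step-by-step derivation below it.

v0:7,v1:inf,v2:inf,v3:inf,v4:0,v5:13,v6:inf

step 1: dist = v0:7,v1:inf,v2:inf,v3:inf,v4:0,v5:inf,v6:inf
step 2: dist = v0:7,v1:inf,v2:inf,v3:inf,v4:0,v5:13,v6:inf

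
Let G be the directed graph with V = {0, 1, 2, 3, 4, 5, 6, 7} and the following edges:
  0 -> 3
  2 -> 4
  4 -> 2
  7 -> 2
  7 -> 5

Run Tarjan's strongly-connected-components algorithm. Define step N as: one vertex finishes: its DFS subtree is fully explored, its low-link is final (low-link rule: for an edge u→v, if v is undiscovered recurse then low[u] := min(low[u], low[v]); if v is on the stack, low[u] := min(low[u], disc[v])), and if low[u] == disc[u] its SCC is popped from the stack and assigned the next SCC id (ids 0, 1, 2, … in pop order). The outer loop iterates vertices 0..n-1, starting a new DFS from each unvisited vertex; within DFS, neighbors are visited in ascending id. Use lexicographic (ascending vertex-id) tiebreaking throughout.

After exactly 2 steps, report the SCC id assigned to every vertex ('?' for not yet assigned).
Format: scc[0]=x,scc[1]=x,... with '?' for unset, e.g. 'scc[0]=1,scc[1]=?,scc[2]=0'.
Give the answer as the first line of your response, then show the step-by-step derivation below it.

scc[0]=1,scc[1]=?,scc[2]=?,scc[3]=0,scc[4]=?,scc[5]=?,scc[6]=?,scc[7]=?

step 1: low=(low[0]=0,low[1]=?,low[2]=?,low[3]=1,low[4]=?,low[5]=?,low[6]=?,low[7]=?); scc=(scc[0]=?,scc[1]=?,scc[2]=?,scc[3]=0,scc[4]=?,scc[5]=?,scc[6]=?,scc[7]=?)
step 2: low=(low[0]=0,low[1]=?,low[2]=?,low[3]=1,low[4]=?,low[5]=?,low[6]=?,low[7]=?); scc=(scc[0]=1,scc[1]=?,scc[2]=?,scc[3]=0,scc[4]=?,scc[5]=?,scc[6]=?,scc[7]=?)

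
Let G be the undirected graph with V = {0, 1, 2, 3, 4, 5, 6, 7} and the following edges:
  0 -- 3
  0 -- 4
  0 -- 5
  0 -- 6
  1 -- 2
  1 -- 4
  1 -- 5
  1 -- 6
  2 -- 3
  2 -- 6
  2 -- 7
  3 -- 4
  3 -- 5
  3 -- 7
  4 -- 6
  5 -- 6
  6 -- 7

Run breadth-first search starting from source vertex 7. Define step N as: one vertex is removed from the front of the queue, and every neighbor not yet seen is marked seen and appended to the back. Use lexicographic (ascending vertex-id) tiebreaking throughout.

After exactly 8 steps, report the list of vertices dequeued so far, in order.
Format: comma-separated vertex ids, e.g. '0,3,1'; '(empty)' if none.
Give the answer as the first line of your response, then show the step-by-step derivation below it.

7,2,3,6,1,0,4,5

step 1: dequeue 7; queue=[2,3,6]; order=7
step 2: dequeue 2; queue=[3,6,1]; order=7,2
step 3: dequeue 3; queue=[6,1,0,4,5]; order=7,2,3
step 4: dequeue 6; queue=[1,0,4,5]; order=7,2,3,6
step 5: dequeue 1; queue=[0,4,5]; order=7,2,3,6,1
step 6: dequeue 0; queue=[4,5]; order=7,2,3,6,1,0
step 7: dequeue 4; queue=[5]; order=7,2,3,6,1,0,4
step 8: dequeue 5; queue=[(empty)]; order=7,2,3,6,1,0,4,5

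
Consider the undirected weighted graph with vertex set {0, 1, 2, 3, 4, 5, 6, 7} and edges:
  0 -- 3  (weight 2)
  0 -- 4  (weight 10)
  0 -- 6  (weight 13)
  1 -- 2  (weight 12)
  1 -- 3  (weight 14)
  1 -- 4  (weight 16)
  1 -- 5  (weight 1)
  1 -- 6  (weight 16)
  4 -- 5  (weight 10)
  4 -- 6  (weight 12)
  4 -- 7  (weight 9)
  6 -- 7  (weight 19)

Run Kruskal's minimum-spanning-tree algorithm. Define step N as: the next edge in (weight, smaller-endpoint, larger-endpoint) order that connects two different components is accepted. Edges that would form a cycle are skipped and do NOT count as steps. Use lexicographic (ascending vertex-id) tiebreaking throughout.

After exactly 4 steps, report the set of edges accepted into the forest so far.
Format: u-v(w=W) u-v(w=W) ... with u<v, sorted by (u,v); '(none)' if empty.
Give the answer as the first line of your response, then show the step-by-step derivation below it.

0-3(w=2) 0-4(w=10) 1-5(w=1) 4-7(w=9)

step 1: add edge 1-5 (w=1); MST = {1-5(w=1)}
step 2: add edge 0-3 (w=2); MST = {0-3(w=2) 1-5(w=1)}
step 3: add edge 4-7 (w=9); MST = {0-3(w=2) 1-5(w=1) 4-7(w=9)}
step 4: add edge 0-4 (w=10); MST = {0-3(w=2) 0-4(w=10) 1-5(w=1) 4-7(w=9)}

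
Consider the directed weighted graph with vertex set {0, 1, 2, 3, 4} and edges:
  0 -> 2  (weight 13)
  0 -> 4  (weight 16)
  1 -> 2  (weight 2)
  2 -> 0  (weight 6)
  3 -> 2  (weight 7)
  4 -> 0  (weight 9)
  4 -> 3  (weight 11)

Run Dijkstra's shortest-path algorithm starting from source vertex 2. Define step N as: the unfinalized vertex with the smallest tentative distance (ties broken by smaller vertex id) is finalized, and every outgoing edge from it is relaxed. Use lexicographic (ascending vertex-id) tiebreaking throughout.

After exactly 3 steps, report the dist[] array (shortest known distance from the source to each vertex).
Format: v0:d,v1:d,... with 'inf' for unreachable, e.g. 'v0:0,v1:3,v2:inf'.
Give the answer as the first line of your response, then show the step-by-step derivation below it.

v0:6,v1:inf,v2:0,v3:33,v4:22

step 1: dist = v0:6,v1:inf,v2:0,v3:inf,v4:inf
step 2: dist = v0:6,v1:inf,v2:0,v3:inf,v4:22
step 3: dist = v0:6,v1:inf,v2:0,v3:33,v4:22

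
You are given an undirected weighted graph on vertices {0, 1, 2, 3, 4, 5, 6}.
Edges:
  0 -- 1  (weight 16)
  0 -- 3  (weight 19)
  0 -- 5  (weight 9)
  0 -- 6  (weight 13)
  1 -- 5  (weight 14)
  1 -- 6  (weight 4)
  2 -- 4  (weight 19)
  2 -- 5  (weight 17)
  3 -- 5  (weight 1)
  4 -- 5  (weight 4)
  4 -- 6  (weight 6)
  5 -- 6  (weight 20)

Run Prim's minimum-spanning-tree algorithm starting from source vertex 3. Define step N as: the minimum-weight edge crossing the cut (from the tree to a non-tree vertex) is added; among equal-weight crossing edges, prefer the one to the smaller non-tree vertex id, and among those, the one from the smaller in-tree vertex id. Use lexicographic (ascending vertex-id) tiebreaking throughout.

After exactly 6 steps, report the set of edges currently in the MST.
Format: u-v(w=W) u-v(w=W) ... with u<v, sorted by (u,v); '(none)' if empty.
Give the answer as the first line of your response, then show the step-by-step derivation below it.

0-5(w=9) 1-6(w=4) 2-5(w=17) 3-5(w=1) 4-5(w=4) 4-6(w=6)

step 1: add edge 3-5 (w=1); MST = {3-5(w=1)}
step 2: add edge 4-5 (w=4); MST = {3-5(w=1) 4-5(w=4)}
step 3: add edge 4-6 (w=6); MST = {3-5(w=1) 4-5(w=4) 4-6(w=6)}
step 4: add edge 1-6 (w=4); MST = {1-6(w=4) 3-5(w=1) 4-5(w=4) 4-6(w=6)}
step 5: add edge 0-5 (w=9); MST = {0-5(w=9) 1-6(w=4) 3-5(w=1) 4-5(w=4) 4-6(w=6)}
step 6: add edge 2-5 (w=17); MST = {0-5(w=9) 1-6(w=4) 2-5(w=17) 3-5(w=1) 4-5(w=4) 4-6(w=6)}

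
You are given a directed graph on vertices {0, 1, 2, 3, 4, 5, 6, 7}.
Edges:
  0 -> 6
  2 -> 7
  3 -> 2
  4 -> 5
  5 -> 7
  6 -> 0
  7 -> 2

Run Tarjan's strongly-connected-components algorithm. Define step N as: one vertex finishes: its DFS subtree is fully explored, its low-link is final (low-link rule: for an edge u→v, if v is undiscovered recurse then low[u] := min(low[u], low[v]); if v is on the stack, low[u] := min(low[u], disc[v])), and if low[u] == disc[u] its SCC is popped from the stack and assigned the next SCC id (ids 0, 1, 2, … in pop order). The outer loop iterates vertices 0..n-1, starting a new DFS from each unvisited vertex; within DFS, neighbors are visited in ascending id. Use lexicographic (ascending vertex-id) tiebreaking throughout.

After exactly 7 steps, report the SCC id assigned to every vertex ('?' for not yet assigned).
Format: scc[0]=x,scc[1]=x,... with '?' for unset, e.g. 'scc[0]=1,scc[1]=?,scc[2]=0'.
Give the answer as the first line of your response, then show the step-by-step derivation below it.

scc[0]=0,scc[1]=1,scc[2]=2,scc[3]=3,scc[4]=?,scc[5]=4,scc[6]=0,scc[7]=2

step 1: low=(low[0]=0,low[1]=?,low[2]=?,low[3]=?,low[4]=?,low[5]=?,low[6]=0,low[7]=?); scc=(scc[0]=?,scc[1]=?,scc[2]=?,scc[3]=?,scc[4]=?,scc[5]=?,scc[6]=?,scc[7]=?)
step 2: low=(low[0]=0,low[1]=?,low[2]=?,low[3]=?,low[4]=?,low[5]=?,low[6]=0,low[7]=?); scc=(scc[0]=0,scc[1]=?,scc[2]=?,scc[3]=?,scc[4]=?,scc[5]=?,scc[6]=0,scc[7]=?)
step 3: low=(low[0]=0,low[1]=2,low[2]=?,low[3]=?,low[4]=?,low[5]=?,low[6]=0,low[7]=?); scc=(scc[0]=0,scc[1]=1,scc[2]=?,scc[3]=?,scc[4]=?,scc[5]=?,scc[6]=0,scc[7]=?)
step 4: low=(low[0]=0,low[1]=2,low[2]=3,low[3]=?,low[4]=?,low[5]=?,low[6]=0,low[7]=3); scc=(scc[0]=0,scc[1]=1,scc[2]=?,scc[3]=?,scc[4]=?,scc[5]=?,scc[6]=0,scc[7]=?)
step 5: low=(low[0]=0,low[1]=2,low[2]=3,low[3]=?,low[4]=?,low[5]=?,low[6]=0,low[7]=3); scc=(scc[0]=0,scc[1]=1,scc[2]=2,scc[3]=?,scc[4]=?,scc[5]=?,scc[6]=0,scc[7]=2)
step 6: low=(low[0]=0,low[1]=2,low[2]=3,low[3]=5,low[4]=?,low[5]=?,low[6]=0,low[7]=3); scc=(scc[0]=0,scc[1]=1,scc[2]=2,scc[3]=3,scc[4]=?,scc[5]=?,scc[6]=0,scc[7]=2)
step 7: low=(low[0]=0,low[1]=2,low[2]=3,low[3]=5,low[4]=6,low[5]=7,low[6]=0,low[7]=3); scc=(scc[0]=0,scc[1]=1,scc[2]=2,scc[3]=3,scc[4]=?,scc[5]=4,scc[6]=0,scc[7]=2)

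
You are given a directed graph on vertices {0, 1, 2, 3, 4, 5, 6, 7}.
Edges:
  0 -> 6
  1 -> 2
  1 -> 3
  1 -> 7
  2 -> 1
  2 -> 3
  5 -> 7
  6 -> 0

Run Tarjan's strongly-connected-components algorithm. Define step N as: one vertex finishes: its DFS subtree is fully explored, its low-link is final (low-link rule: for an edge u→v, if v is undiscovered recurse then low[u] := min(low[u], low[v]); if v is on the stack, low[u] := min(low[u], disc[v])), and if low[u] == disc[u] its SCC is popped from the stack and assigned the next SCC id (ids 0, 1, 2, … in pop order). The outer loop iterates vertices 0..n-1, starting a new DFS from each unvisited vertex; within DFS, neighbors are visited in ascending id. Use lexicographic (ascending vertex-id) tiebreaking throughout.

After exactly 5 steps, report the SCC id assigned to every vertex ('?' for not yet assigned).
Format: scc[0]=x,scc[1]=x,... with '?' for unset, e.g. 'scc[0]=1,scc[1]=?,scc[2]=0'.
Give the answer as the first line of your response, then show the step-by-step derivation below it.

scc[0]=0,scc[1]=?,scc[2]=?,scc[3]=1,scc[4]=?,scc[5]=?,scc[6]=0,scc[7]=2

step 1: low=(low[0]=0,low[1]=?,low[2]=?,low[3]=?,low[4]=?,low[5]=?,low[6]=0,low[7]=?); scc=(scc[0]=?,scc[1]=?,scc[2]=?,scc[3]=?,scc[4]=?,scc[5]=?,scc[6]=?,scc[7]=?)
step 2: low=(low[0]=0,low[1]=?,low[2]=?,low[3]=?,low[4]=?,low[5]=?,low[6]=0,low[7]=?); scc=(scc[0]=0,scc[1]=?,scc[2]=?,scc[3]=?,scc[4]=?,scc[5]=?,scc[6]=0,scc[7]=?)
step 3: low=(low[0]=0,low[1]=2,low[2]=2,low[3]=4,low[4]=?,low[5]=?,low[6]=0,low[7]=?); scc=(scc[0]=0,scc[1]=?,scc[2]=?,scc[3]=1,scc[4]=?,scc[5]=?,scc[6]=0,scc[7]=?)
step 4: low=(low[0]=0,low[1]=2,low[2]=2,low[3]=4,low[4]=?,low[5]=?,low[6]=0,low[7]=?); scc=(scc[0]=0,scc[1]=?,scc[2]=?,scc[3]=1,scc[4]=?,scc[5]=?,scc[6]=0,scc[7]=?)
step 5: low=(low[0]=0,low[1]=2,low[2]=2,low[3]=4,low[4]=?,low[5]=?,low[6]=0,low[7]=5); scc=(scc[0]=0,scc[1]=?,scc[2]=?,scc[3]=1,scc[4]=?,scc[5]=?,scc[6]=0,scc[7]=2)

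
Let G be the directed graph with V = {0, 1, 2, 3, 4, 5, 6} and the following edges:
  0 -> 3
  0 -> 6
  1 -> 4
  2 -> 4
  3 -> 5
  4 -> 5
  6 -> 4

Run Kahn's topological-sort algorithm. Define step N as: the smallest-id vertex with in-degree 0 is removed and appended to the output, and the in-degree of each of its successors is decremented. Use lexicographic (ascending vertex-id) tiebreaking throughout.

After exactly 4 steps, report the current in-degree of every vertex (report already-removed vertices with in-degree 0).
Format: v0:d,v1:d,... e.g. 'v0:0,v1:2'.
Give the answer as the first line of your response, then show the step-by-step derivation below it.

v0:0,v1:0,v2:0,v3:0,v4:1,v5:1,v6:0

step 1: output 0; order=[0]; indeg=(0,0,0,0,3,2,0)
step 2: output 1; order=[0,1]; indeg=(0,0,0,0,2,2,0)
step 3: output 2; order=[0,1,2]; indeg=(0,0,0,0,1,2,0)
step 4: output 3; order=[0,1,2,3]; indeg=(0,0,0,0,1,1,0)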